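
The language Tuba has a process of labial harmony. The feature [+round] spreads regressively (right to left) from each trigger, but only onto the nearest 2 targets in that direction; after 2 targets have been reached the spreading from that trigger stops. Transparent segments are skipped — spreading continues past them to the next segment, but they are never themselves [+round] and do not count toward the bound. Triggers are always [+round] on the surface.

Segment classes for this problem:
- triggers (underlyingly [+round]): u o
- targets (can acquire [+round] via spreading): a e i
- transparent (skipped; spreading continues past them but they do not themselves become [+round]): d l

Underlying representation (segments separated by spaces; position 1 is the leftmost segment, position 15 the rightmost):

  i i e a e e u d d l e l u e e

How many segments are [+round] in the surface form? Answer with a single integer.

5

From /u/ at 7 leftward: 6 /e/ → [+round]; 5 /e/ → [+round]; bound reached.
From /u/ at 13 leftward: 12 /l/ transparent; 11 /e/ → [+round]; 10 /l/ transparent; 9 /d/ transparent; 8 /d/ transparent; 7 /u/ is itself a trigger — this domain ends here.
Targets with no active source: positions 1 2 3 4 14 15 stay [-round].
[+round] positions on the surface: 5 6 7 11 13.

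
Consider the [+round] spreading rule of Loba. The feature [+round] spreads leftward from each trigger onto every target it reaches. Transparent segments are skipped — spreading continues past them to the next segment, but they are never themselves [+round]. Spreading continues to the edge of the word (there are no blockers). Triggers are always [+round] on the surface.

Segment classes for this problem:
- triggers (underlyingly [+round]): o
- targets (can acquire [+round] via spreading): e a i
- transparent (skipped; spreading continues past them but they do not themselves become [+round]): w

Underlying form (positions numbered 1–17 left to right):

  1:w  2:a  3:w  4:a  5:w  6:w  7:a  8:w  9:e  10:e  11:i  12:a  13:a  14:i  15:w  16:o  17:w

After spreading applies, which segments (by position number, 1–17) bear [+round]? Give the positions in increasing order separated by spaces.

From /o/ at 16 leftward: 15 /w/ transparent; 14 /i/ → [+round]; 13 /a/ → [+round]; 12 /a/ → [+round]; 11 /i/ → [+round]; 10 /e/ → [+round]; 9 /e/ → [+round]; 8 /w/ transparent; 7 /a/ → [+round]; 6 /w/ transparent; 5 /w/ transparent; 4 /a/ → [+round]; 3 /w/ transparent; 2 /a/ → [+round]; 1 /w/ transparent; word edge.

2 4 7 9 10 11 12 13 14 16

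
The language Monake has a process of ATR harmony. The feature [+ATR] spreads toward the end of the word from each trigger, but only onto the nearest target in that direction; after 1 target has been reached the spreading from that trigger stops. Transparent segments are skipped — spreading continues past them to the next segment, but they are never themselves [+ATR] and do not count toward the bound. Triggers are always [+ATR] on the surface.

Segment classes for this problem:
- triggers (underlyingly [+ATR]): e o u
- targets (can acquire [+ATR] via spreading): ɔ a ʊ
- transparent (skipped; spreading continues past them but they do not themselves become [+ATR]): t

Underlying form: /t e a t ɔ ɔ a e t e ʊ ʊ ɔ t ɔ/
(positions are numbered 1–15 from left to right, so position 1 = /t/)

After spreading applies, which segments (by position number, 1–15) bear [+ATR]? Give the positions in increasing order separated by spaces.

From /e/ at 2 rightward: 3 /a/ → [+ATR]; bound reached.
From /e/ at 8 rightward: 9 /t/ transparent; 10 /e/ is itself a trigger — this domain ends here.
From /e/ at 10 rightward: 11 /ʊ/ → [+ATR]; bound reached.
Targets with no active source: positions 5 6 7 12 13 15 stay [-ATR].

2 3 8 10 11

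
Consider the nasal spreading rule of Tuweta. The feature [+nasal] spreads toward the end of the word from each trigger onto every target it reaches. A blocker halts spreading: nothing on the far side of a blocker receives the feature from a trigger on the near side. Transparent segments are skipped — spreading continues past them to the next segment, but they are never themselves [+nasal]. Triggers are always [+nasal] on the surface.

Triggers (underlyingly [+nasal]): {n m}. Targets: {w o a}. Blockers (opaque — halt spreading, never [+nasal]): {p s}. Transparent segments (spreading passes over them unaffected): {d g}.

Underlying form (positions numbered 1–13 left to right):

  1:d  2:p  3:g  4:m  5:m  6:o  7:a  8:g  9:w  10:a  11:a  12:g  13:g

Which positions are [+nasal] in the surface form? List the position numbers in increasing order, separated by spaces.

From /m/ at 4 rightward: 5 /m/ is itself a trigger — this domain ends here.
From /m/ at 5 rightward: 6 /o/ → [+nasal]; 7 /a/ → [+nasal]; 8 /g/ transparent; 9 /w/ → [+nasal]; 10 /a/ → [+nasal]; 11 /a/ → [+nasal]; 12 /g/ transparent; 13 /g/ transparent; word edge.

4 5 6 7 9 10 11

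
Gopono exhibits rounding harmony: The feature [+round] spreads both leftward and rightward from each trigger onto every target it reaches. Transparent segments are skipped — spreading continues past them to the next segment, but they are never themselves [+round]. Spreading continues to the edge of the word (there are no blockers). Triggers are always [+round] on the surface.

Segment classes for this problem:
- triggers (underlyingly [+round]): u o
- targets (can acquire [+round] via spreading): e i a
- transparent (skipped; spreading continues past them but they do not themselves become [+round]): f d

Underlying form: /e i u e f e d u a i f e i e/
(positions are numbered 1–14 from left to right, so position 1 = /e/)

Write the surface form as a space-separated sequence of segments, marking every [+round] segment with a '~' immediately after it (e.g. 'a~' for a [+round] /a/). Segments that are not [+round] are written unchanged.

e~ i~ u~ e~ f e~ d u~ a~ i~ f e~ i~ e~

From /u/ at 3 rightward: 4 /e/ → [+round]; 5 /f/ transparent; 6 /e/ → [+round]; 7 /d/ transparent; 8 /u/ is itself a trigger — this domain ends here.
From /u/ at 3 leftward: 2 /i/ → [+round]; 1 /e/ → [+round]; word edge.
From /u/ at 8 rightward: 9 /a/ → [+round]; 10 /i/ → [+round]; 11 /f/ transparent; 12 /e/ → [+round]; 13 /i/ → [+round]; 14 /e/ → [+round]; word edge.
From /u/ at 8 leftward: 7 /d/ transparent; 6 /e/ → [+round]; 5 /f/ transparent; 4 /e/ → [+round]; 3 /u/ is itself a trigger — this domain ends here.
[+round] positions on the surface: 1 2 3 4 6 8 9 10 12 13 14.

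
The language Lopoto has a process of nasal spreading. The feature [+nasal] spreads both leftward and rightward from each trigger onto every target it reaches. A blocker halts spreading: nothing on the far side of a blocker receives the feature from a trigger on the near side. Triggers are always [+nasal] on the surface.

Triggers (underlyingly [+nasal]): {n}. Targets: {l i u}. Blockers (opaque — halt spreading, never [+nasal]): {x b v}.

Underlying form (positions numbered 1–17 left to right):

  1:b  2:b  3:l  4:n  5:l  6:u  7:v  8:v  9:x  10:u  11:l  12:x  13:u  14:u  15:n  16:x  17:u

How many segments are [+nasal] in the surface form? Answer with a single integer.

From /n/ at 4 rightward: 5 /l/ → [+nasal]; 6 /u/ → [+nasal]; 7 /v/ blocks.
From /n/ at 4 leftward: 3 /l/ → [+nasal]; 2 /b/ blocks.
From /n/ at 15 rightward: 16 /x/ blocks.
From /n/ at 15 leftward: 14 /u/ → [+nasal]; 13 /u/ → [+nasal]; 12 /x/ blocks.
Targets with no active source: positions 10 11 17 stay [-nasal].
[+nasal] positions on the surface: 3 4 5 6 13 14 15.

7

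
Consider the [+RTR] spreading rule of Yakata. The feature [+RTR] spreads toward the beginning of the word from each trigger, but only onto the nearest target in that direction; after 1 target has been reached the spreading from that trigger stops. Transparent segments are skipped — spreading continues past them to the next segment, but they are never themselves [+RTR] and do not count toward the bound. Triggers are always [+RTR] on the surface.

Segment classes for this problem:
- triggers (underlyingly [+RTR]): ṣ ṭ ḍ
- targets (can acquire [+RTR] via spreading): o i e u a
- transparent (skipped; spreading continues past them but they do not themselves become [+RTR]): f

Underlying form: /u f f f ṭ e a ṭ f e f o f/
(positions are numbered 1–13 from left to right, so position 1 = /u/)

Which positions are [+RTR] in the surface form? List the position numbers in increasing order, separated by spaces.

1 5 7 8

From /ṭ/ at 5 leftward: 4 /f/ transparent; 3 /f/ transparent; 2 /f/ transparent; 1 /u/ → [+RTR]; bound reached.
From /ṭ/ at 8 leftward: 7 /a/ → [+RTR]; bound reached.
Targets with no active source: positions 6 10 12 stay [-emphatic].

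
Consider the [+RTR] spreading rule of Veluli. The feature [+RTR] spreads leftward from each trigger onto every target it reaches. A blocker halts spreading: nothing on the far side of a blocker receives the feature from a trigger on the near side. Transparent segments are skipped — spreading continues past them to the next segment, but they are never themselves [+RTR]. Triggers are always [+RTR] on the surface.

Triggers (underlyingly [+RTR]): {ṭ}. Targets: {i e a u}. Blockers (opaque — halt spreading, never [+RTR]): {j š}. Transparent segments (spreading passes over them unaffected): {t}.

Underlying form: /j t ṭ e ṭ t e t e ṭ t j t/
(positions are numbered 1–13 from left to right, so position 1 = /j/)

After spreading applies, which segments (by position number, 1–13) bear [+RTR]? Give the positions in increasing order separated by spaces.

From /ṭ/ at 3 leftward: 2 /t/ transparent; 1 /j/ blocks.
From /ṭ/ at 5 leftward: 4 /e/ → [+RTR]; 3 /ṭ/ is itself a trigger — this domain ends here.
From /ṭ/ at 10 leftward: 9 /e/ → [+RTR]; 8 /t/ transparent; 7 /e/ → [+RTR]; 6 /t/ transparent; 5 /ṭ/ is itself a trigger — this domain ends here.

3 4 5 7 9 10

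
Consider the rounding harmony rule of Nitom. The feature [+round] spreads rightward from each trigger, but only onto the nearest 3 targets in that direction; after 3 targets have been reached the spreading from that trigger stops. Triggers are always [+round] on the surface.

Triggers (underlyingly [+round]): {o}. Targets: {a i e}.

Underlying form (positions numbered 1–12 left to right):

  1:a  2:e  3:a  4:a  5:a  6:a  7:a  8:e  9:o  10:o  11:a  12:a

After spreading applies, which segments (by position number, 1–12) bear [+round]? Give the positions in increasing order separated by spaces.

9 10 11 12

From /o/ at 9 rightward: 10 /o/ is itself a trigger — this domain ends here.
From /o/ at 10 rightward: 11 /a/ → [+round]; 12 /a/ → [+round]; word edge.
Targets with no active source: positions 1 2 3 4 5 6 7 8 stay [-round].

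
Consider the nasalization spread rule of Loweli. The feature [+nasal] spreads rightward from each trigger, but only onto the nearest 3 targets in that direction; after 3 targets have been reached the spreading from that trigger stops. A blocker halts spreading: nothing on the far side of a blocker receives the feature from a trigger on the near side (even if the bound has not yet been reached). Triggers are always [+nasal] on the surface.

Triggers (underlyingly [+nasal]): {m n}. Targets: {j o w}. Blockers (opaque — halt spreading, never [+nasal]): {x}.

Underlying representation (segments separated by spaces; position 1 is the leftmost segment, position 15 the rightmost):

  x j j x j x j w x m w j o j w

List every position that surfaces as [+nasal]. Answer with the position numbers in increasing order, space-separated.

From /m/ at 10 rightward: 11 /w/ → [+nasal]; 12 /j/ → [+nasal]; 13 /o/ → [+nasal]; bound reached.
Targets with no active source: positions 2 3 5 7 8 14 15 stay [-nasal].

10 11 12 13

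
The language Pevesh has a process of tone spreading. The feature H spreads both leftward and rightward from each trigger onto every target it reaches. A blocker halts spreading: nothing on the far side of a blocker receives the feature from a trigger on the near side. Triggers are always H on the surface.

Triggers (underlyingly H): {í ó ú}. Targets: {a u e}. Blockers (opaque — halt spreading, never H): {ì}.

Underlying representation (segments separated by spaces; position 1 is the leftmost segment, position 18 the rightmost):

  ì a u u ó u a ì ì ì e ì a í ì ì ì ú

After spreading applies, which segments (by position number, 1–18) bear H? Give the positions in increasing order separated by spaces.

2 3 4 5 6 7 13 14 18

From /ó/ at 5 rightward: 6 /u/ → H; 7 /a/ → H; 8 /ì/ blocks.
From /ó/ at 5 leftward: 4 /u/ → H; 3 /u/ → H; 2 /a/ → H; 1 /ì/ blocks.
From /í/ at 14 rightward: 15 /ì/ blocks.
From /í/ at 14 leftward: 13 /a/ → H; 12 /ì/ blocks.
From /ú/ at 18 rightward: word edge.
From /ú/ at 18 leftward: 17 /ì/ blocks.
Target with no active source: position 11 stays [-high tone].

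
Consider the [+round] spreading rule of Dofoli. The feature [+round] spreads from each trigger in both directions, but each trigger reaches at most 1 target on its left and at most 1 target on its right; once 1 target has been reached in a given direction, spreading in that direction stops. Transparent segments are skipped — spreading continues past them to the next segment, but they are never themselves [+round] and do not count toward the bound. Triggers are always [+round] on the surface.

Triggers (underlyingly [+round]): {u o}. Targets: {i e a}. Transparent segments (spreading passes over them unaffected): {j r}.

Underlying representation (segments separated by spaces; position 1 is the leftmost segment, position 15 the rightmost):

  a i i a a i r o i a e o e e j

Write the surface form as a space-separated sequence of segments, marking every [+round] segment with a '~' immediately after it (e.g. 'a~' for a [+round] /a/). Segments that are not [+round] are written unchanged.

From /o/ at 8 rightward: 9 /i/ → [+round]; bound reached.
From /o/ at 8 leftward: 7 /r/ transparent; 6 /i/ → [+round]; bound reached.
From /o/ at 12 rightward: 13 /e/ → [+round]; bound reached.
From /o/ at 12 leftward: 11 /e/ → [+round]; bound reached.
Targets with no active source: positions 1 2 3 4 5 10 14 stay [-round].
[+round] positions on the surface: 6 8 9 11 12 13.

a i i a a i~ r o~ i~ a e~ o~ e~ e j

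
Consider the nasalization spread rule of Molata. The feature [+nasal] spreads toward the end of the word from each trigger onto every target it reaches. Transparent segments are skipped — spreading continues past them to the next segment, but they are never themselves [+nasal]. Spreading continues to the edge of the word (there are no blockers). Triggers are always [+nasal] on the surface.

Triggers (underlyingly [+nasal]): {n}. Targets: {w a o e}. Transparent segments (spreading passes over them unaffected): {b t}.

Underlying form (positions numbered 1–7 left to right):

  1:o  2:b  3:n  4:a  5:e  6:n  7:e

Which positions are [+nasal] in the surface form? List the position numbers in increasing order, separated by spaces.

From /n/ at 3 rightward: 4 /a/ → [+nasal]; 5 /e/ → [+nasal]; 6 /n/ is itself a trigger — this domain ends here.
From /n/ at 6 rightward: 7 /e/ → [+nasal]; word edge.
Target with no active source: position 1 stays [-nasal].

3 4 5 6 7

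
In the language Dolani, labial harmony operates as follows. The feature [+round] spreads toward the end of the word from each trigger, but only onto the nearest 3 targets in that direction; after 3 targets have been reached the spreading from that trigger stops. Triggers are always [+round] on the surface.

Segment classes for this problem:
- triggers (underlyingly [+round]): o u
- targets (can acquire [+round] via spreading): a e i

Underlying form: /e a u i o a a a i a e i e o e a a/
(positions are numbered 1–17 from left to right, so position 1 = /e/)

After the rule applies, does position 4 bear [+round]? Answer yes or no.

yes

From /u/ at 3 rightward: 4 /i/ → [+round]; 5 /o/ is itself a trigger — this domain ends here.
From /o/ at 5 rightward: 6 /a/ → [+round]; 7 /a/ → [+round]; 8 /a/ → [+round]; bound reached.
From /o/ at 14 rightward: 15 /e/ → [+round]; 16 /a/ → [+round]; 17 /a/ → [+round]; bound reached.
Targets with no active source: positions 1 2 9 10 11 12 13 stay [-round].
[+round] positions on the surface: 3 4 5 6 7 8 14 15 16 17.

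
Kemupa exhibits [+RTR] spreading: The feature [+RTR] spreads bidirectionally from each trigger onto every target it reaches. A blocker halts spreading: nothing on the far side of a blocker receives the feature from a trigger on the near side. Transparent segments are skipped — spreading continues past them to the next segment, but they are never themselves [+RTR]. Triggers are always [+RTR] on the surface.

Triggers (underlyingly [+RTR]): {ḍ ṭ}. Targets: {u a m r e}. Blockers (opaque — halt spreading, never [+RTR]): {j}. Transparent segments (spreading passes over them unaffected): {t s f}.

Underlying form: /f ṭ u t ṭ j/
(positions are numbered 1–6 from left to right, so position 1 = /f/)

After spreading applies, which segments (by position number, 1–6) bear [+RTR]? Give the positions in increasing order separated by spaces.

2 3 5

From /ṭ/ at 2 rightward: 3 /u/ → [+RTR]; 4 /t/ transparent; 5 /ṭ/ is itself a trigger — this domain ends here.
From /ṭ/ at 2 leftward: 1 /f/ transparent; word edge.
From /ṭ/ at 5 rightward: 6 /j/ blocks.
From /ṭ/ at 5 leftward: 4 /t/ transparent; 3 /u/ → [+RTR]; 2 /ṭ/ is itself a trigger — this domain ends here.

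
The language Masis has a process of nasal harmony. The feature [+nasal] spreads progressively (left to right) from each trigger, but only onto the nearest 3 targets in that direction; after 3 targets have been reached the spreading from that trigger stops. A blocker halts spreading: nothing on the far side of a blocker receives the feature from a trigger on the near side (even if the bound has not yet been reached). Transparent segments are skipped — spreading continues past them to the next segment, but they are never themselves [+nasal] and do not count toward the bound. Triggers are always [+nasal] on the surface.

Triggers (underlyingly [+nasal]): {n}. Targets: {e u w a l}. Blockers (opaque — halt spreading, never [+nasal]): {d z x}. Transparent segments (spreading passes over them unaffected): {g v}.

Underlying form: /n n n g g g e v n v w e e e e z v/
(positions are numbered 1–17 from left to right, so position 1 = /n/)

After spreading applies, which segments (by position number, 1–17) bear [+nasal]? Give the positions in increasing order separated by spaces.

From /n/ at 1 rightward: 2 /n/ is itself a trigger — this domain ends here.
From /n/ at 2 rightward: 3 /n/ is itself a trigger — this domain ends here.
From /n/ at 3 rightward: 4 /g/ transparent; 5 /g/ transparent; 6 /g/ transparent; 7 /e/ → [+nasal]; 8 /v/ transparent; 9 /n/ is itself a trigger — this domain ends here.
From /n/ at 9 rightward: 10 /v/ transparent; 11 /w/ → [+nasal]; 12 /e/ → [+nasal]; 13 /e/ → [+nasal]; bound reached.
Targets with no active source: positions 14 15 stay [-nasal].

1 2 3 7 9 11 12 13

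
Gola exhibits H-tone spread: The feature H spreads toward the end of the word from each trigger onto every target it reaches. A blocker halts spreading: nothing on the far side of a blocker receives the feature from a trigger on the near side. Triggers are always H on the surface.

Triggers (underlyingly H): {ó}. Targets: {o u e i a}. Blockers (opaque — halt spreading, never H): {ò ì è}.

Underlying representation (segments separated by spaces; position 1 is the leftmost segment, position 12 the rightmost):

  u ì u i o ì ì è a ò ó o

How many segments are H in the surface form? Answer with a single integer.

2

From /ó/ at 11 rightward: 12 /o/ → H; word edge.
Targets with no active source: positions 1 3 4 5 9 stay [-high tone].
H positions on the surface: 11 12.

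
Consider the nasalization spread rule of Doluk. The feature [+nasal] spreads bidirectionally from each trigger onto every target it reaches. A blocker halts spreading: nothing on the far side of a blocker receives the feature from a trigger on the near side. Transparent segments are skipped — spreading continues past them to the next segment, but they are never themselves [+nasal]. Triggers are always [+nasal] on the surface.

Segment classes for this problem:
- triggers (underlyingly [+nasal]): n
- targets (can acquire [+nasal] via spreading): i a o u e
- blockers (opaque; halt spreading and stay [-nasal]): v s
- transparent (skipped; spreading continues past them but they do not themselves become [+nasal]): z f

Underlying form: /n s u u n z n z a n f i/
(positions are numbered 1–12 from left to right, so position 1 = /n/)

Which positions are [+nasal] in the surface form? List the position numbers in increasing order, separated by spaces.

From /n/ at 1 rightward: 2 /s/ blocks.
From /n/ at 1 leftward: word edge.
From /n/ at 5 rightward: 6 /z/ transparent; 7 /n/ is itself a trigger — this domain ends here.
From /n/ at 5 leftward: 4 /u/ → [+nasal]; 3 /u/ → [+nasal]; 2 /s/ blocks.
From /n/ at 7 rightward: 8 /z/ transparent; 9 /a/ → [+nasal]; 10 /n/ is itself a trigger — this domain ends here.
From /n/ at 7 leftward: 6 /z/ transparent; 5 /n/ is itself a trigger — this domain ends here.
From /n/ at 10 rightward: 11 /f/ transparent; 12 /i/ → [+nasal]; word edge.
From /n/ at 10 leftward: 9 /a/ → [+nasal]; 8 /z/ transparent; 7 /n/ is itself a trigger — this domain ends here.

1 3 4 5 7 9 10 12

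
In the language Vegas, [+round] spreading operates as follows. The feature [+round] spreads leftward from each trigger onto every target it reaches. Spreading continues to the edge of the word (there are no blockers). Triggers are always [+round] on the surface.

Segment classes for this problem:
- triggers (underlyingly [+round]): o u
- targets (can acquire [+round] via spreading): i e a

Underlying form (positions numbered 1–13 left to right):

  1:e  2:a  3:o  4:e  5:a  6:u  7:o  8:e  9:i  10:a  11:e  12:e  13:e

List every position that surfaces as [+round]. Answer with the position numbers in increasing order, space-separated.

1 2 3 4 5 6 7

From /o/ at 3 leftward: 2 /a/ → [+round]; 1 /e/ → [+round]; word edge.
From /u/ at 6 leftward: 5 /a/ → [+round]; 4 /e/ → [+round]; 3 /o/ is itself a trigger — this domain ends here.
From /o/ at 7 leftward: 6 /u/ is itself a trigger — this domain ends here.
Targets with no active source: positions 8 9 10 11 12 13 stay [-round].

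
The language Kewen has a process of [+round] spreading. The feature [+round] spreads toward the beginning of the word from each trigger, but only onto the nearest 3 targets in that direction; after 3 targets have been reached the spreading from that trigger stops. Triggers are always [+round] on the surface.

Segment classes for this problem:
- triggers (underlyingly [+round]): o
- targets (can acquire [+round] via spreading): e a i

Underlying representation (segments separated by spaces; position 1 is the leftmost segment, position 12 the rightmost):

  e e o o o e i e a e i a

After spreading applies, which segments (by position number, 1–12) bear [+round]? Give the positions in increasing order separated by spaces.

From /o/ at 3 leftward: 2 /e/ → [+round]; 1 /e/ → [+round]; word edge.
From /o/ at 4 leftward: 3 /o/ is itself a trigger — this domain ends here.
From /o/ at 5 leftward: 4 /o/ is itself a trigger — this domain ends here.
Targets with no active source: positions 6 7 8 9 10 11 12 stay [-round].

1 2 3 4 5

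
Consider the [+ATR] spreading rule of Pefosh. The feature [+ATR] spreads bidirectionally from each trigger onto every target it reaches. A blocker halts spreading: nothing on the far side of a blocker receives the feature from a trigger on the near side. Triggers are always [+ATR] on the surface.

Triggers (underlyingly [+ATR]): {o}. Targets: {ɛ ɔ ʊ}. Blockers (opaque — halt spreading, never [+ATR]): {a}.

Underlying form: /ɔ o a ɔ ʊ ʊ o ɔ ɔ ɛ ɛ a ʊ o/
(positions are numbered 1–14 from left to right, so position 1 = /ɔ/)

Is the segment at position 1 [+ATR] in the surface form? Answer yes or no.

From /o/ at 2 rightward: 3 /a/ blocks.
From /o/ at 2 leftward: 1 /ɔ/ → [+ATR]; word edge.
From /o/ at 7 rightward: 8 /ɔ/ → [+ATR]; 9 /ɔ/ → [+ATR]; 10 /ɛ/ → [+ATR]; 11 /ɛ/ → [+ATR]; 12 /a/ blocks.
From /o/ at 7 leftward: 6 /ʊ/ → [+ATR]; 5 /ʊ/ → [+ATR]; 4 /ɔ/ → [+ATR]; 3 /a/ blocks.
From /o/ at 14 rightward: word edge.
From /o/ at 14 leftward: 13 /ʊ/ → [+ATR]; 12 /a/ blocks.
[+ATR] positions on the surface: 1 2 4 5 6 7 8 9 10 11 13 14.

yes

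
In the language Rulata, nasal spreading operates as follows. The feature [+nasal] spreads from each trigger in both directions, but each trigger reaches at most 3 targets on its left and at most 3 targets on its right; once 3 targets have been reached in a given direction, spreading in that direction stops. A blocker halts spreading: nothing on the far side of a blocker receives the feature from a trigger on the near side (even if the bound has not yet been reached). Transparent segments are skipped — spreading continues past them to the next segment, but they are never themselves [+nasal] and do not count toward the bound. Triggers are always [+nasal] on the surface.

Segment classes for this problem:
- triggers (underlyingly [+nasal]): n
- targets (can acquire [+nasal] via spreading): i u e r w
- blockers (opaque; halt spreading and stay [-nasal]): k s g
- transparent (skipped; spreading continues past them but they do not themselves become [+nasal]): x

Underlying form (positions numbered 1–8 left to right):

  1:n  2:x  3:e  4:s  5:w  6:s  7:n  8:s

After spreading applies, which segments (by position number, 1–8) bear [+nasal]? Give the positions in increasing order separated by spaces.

From /n/ at 1 rightward: 2 /x/ transparent; 3 /e/ → [+nasal]; 4 /s/ blocks.
From /n/ at 1 leftward: word edge.
From /n/ at 7 rightward: 8 /s/ blocks.
From /n/ at 7 leftward: 6 /s/ blocks.
Target with no active source: position 5 stays [-nasal].

1 3 7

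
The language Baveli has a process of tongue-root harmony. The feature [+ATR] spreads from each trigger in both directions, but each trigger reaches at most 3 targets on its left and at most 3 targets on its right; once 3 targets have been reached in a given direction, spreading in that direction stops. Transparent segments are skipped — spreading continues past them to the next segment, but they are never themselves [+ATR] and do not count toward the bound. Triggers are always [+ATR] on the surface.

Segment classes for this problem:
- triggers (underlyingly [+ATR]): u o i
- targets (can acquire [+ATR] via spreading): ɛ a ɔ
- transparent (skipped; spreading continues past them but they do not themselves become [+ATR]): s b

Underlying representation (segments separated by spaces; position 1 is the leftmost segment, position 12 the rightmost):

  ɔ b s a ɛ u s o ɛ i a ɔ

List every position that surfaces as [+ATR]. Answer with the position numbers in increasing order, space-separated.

1 4 5 6 8 9 10 11 12

From /u/ at 6 rightward: 7 /s/ transparent; 8 /o/ is itself a trigger — this domain ends here.
From /u/ at 6 leftward: 5 /ɛ/ → [+ATR]; 4 /a/ → [+ATR]; 3 /s/ transparent; 2 /b/ transparent; 1 /ɔ/ → [+ATR]; bound reached.
From /o/ at 8 rightward: 9 /ɛ/ → [+ATR]; 10 /i/ is itself a trigger — this domain ends here.
From /o/ at 8 leftward: 7 /s/ transparent; 6 /u/ is itself a trigger — this domain ends here.
From /i/ at 10 rightward: 11 /a/ → [+ATR]; 12 /ɔ/ → [+ATR]; word edge.
From /i/ at 10 leftward: 9 /ɛ/ → [+ATR]; 8 /o/ is itself a trigger — this domain ends here.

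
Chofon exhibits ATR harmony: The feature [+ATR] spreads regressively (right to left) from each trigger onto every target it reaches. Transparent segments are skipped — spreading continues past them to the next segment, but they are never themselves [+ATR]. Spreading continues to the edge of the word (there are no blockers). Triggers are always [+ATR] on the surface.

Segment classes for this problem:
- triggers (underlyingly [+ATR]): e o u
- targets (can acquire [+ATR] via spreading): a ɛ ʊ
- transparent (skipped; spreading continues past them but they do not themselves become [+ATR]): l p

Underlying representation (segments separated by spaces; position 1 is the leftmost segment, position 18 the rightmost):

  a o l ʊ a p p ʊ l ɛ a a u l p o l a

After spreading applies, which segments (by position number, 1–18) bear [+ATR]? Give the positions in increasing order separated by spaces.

From /o/ at 2 leftward: 1 /a/ → [+ATR]; word edge.
From /u/ at 13 leftward: 12 /a/ → [+ATR]; 11 /a/ → [+ATR]; 10 /ɛ/ → [+ATR]; 9 /l/ transparent; 8 /ʊ/ → [+ATR]; 7 /p/ transparent; 6 /p/ transparent; 5 /a/ → [+ATR]; 4 /ʊ/ → [+ATR]; 3 /l/ transparent; 2 /o/ is itself a trigger — this domain ends here.
From /o/ at 16 leftward: 15 /p/ transparent; 14 /l/ transparent; 13 /u/ is itself a trigger — this domain ends here.
Target with no active source: position 18 stays [-ATR].

1 2 4 5 8 10 11 12 13 16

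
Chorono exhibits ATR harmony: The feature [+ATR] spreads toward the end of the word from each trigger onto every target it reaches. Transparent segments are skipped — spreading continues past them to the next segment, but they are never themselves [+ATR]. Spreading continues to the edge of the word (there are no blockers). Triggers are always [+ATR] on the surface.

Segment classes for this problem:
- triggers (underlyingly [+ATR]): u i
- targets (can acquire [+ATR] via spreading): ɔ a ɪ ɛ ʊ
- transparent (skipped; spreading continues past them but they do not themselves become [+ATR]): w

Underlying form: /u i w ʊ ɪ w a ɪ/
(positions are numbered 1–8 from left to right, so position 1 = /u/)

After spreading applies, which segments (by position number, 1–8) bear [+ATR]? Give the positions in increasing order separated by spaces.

From /u/ at 1 rightward: 2 /i/ is itself a trigger — this domain ends here.
From /i/ at 2 rightward: 3 /w/ transparent; 4 /ʊ/ → [+ATR]; 5 /ɪ/ → [+ATR]; 6 /w/ transparent; 7 /a/ → [+ATR]; 8 /ɪ/ → [+ATR]; word edge.

1 2 4 5 7 8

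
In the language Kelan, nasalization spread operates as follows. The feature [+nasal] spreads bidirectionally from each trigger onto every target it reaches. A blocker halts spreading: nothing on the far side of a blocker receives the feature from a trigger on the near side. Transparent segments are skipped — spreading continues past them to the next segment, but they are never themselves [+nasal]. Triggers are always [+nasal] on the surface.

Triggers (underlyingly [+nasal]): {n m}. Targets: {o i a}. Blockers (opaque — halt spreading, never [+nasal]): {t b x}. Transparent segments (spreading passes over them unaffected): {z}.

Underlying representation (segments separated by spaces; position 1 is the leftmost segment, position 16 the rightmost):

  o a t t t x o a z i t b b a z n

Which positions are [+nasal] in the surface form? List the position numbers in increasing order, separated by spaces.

From /n/ at 16 rightward: word edge.
From /n/ at 16 leftward: 15 /z/ transparent; 14 /a/ → [+nasal]; 13 /b/ blocks.
Targets with no active source: positions 1 2 7 8 10 stay [-nasal].

14 16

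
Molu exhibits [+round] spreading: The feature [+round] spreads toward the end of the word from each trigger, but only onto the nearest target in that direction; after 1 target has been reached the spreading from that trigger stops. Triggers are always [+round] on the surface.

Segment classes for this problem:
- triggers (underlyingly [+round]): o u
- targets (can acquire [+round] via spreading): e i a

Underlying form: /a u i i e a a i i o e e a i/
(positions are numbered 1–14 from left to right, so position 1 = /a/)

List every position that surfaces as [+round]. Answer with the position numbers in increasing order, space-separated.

From /u/ at 2 rightward: 3 /i/ → [+round]; bound reached.
From /o/ at 10 rightward: 11 /e/ → [+round]; bound reached.
Targets with no active source: positions 1 4 5 6 7 8 9 12 13 14 stay [-round].

2 3 10 11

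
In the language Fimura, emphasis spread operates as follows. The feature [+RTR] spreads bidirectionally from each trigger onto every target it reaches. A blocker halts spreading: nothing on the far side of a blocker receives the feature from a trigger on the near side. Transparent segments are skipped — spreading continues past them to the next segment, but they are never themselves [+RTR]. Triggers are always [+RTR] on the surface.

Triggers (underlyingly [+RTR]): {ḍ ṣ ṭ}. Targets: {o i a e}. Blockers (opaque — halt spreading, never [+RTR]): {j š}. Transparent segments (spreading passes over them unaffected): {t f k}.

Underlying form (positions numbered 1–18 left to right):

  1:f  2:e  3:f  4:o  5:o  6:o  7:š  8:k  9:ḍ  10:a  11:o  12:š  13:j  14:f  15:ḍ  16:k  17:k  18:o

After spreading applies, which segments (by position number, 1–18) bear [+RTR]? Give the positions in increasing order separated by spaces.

From /ḍ/ at 9 rightward: 10 /a/ → [+RTR]; 11 /o/ → [+RTR]; 12 /š/ blocks.
From /ḍ/ at 9 leftward: 8 /k/ transparent; 7 /š/ blocks.
From /ḍ/ at 15 rightward: 16 /k/ transparent; 17 /k/ transparent; 18 /o/ → [+RTR]; word edge.
From /ḍ/ at 15 leftward: 14 /f/ transparent; 13 /j/ blocks.
Targets with no active source: positions 2 4 5 6 stay [-emphatic].

9 10 11 15 18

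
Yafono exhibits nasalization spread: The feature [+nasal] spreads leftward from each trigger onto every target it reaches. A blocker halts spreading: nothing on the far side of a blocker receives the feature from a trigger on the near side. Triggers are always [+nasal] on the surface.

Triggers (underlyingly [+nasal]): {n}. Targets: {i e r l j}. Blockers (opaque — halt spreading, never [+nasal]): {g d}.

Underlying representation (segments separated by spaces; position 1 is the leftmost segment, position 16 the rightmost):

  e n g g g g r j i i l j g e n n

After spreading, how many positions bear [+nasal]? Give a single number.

5

From /n/ at 2 leftward: 1 /e/ → [+nasal]; word edge.
From /n/ at 15 leftward: 14 /e/ → [+nasal]; 13 /g/ blocks.
From /n/ at 16 leftward: 15 /n/ is itself a trigger — this domain ends here.
Targets with no active source: positions 7 8 9 10 11 12 stay [-nasal].
[+nasal] positions on the surface: 1 2 14 15 16.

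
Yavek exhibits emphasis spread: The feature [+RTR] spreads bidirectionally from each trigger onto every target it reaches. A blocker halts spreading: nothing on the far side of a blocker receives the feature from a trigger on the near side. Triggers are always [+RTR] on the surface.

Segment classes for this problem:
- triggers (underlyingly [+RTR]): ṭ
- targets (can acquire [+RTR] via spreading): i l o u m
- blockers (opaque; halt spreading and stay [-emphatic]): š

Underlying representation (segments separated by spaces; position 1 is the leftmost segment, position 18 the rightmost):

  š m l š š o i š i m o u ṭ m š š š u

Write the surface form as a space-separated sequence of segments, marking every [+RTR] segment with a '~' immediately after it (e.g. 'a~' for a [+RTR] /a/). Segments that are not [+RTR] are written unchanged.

From /ṭ/ at 13 rightward: 14 /m/ → [+RTR]; 15 /š/ blocks.
From /ṭ/ at 13 leftward: 12 /u/ → [+RTR]; 11 /o/ → [+RTR]; 10 /m/ → [+RTR]; 9 /i/ → [+RTR]; 8 /š/ blocks.
Targets with no active source: positions 2 3 6 7 18 stay [-emphatic].
[+RTR] positions on the surface: 9 10 11 12 13 14.

š m l š š o i š i~ m~ o~ u~ ṭ~ m~ š š š u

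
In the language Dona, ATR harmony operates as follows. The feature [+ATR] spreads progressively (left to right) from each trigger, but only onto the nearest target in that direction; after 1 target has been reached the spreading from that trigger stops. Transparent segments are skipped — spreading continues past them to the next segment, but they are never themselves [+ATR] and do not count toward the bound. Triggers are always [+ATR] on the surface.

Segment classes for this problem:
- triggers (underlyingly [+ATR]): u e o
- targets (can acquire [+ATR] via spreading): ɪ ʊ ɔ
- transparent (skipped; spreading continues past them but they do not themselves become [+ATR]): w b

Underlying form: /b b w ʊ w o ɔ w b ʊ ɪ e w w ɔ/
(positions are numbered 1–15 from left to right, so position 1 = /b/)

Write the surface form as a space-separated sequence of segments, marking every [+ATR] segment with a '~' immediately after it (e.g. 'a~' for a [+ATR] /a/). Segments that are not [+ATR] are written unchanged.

From /o/ at 6 rightward: 7 /ɔ/ → [+ATR]; bound reached.
From /e/ at 12 rightward: 13 /w/ transparent; 14 /w/ transparent; 15 /ɔ/ → [+ATR]; bound reached.
Targets with no active source: positions 4 10 11 stay [-ATR].
[+ATR] positions on the surface: 6 7 12 15.

b b w ʊ w o~ ɔ~ w b ʊ ɪ e~ w w ɔ~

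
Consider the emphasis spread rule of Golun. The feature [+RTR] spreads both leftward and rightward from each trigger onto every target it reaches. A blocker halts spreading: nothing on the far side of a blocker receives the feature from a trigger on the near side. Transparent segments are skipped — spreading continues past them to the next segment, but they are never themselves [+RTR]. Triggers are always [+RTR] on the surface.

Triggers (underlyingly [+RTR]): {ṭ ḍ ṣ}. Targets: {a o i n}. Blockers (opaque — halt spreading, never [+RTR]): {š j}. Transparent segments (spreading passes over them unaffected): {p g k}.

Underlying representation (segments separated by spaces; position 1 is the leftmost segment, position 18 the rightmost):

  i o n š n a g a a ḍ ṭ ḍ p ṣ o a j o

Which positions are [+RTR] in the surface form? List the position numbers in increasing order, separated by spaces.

From /ḍ/ at 10 rightward: 11 /ṭ/ is itself a trigger — this domain ends here.
From /ḍ/ at 10 leftward: 9 /a/ → [+RTR]; 8 /a/ → [+RTR]; 7 /g/ transparent; 6 /a/ → [+RTR]; 5 /n/ → [+RTR]; 4 /š/ blocks.
From /ṭ/ at 11 rightward: 12 /ḍ/ is itself a trigger — this domain ends here.
From /ṭ/ at 11 leftward: 10 /ḍ/ is itself a trigger — this domain ends here.
From /ḍ/ at 12 rightward: 13 /p/ transparent; 14 /ṣ/ is itself a trigger — this domain ends here.
From /ḍ/ at 12 leftward: 11 /ṭ/ is itself a trigger — this domain ends here.
From /ṣ/ at 14 rightward: 15 /o/ → [+RTR]; 16 /a/ → [+RTR]; 17 /j/ blocks.
From /ṣ/ at 14 leftward: 13 /p/ transparent; 12 /ḍ/ is itself a trigger — this domain ends here.
Targets with no active source: positions 1 2 3 18 stay [-emphatic].

5 6 8 9 10 11 12 14 15 16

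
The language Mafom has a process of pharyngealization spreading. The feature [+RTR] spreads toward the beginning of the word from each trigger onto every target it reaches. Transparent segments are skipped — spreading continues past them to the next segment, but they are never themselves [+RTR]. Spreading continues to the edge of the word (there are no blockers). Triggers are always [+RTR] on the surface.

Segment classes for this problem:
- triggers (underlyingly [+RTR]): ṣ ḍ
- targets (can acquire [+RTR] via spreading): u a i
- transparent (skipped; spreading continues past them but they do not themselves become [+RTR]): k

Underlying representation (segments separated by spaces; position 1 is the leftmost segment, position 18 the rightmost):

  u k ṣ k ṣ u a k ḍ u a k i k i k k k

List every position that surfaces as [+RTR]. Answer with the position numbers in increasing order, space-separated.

1 3 5 6 7 9

From /ṣ/ at 3 leftward: 2 /k/ transparent; 1 /u/ → [+RTR]; word edge.
From /ṣ/ at 5 leftward: 4 /k/ transparent; 3 /ṣ/ is itself a trigger — this domain ends here.
From /ḍ/ at 9 leftward: 8 /k/ transparent; 7 /a/ → [+RTR]; 6 /u/ → [+RTR]; 5 /ṣ/ is itself a trigger — this domain ends here.
Targets with no active source: positions 10 11 13 15 stay [-emphatic].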